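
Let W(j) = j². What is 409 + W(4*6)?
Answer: 985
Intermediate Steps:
409 + W(4*6) = 409 + (4*6)² = 409 + 24² = 409 + 576 = 985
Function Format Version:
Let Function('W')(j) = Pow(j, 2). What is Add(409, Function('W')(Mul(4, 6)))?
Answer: 985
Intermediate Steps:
Add(409, Function('W')(Mul(4, 6))) = Add(409, Pow(Mul(4, 6), 2)) = Add(409, Pow(24, 2)) = Add(409, 576) = 985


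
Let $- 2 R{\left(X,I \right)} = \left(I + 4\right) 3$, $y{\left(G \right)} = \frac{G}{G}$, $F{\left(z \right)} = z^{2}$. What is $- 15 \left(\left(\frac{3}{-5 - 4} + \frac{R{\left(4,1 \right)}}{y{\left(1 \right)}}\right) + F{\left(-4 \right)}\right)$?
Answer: $- \frac{245}{2} \approx -122.5$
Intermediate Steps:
$y{\left(G \right)} = 1$
$R{\left(X,I \right)} = -6 - \frac{3 I}{2}$ ($R{\left(X,I \right)} = - \frac{\left(I + 4\right) 3}{2} = - \frac{\left(4 + I\right) 3}{2} = - \frac{12 + 3 I}{2} = -6 - \frac{3 I}{2}$)
$- 15 \left(\left(\frac{3}{-5 - 4} + \frac{R{\left(4,1 \right)}}{y{\left(1 \right)}}\right) + F{\left(-4 \right)}\right) = - 15 \left(\left(\frac{3}{-5 - 4} + \frac{-6 - \frac{3}{2}}{1}\right) + \left(-4\right)^{2}\right) = - 15 \left(\left(\frac{3}{-5 - 4} + \left(-6 - \frac{3}{2}\right) 1\right) + 16\right) = - 15 \left(\left(\frac{3}{-9} - \frac{15}{2}\right) + 16\right) = - 15 \left(\left(3 \left(- \frac{1}{9}\right) - \frac{15}{2}\right) + 16\right) = - 15 \left(\left(- \frac{1}{3} - \frac{15}{2}\right) + 16\right) = - 15 \left(- \frac{47}{6} + 16\right) = \left(-15\right) \frac{49}{6} = - \frac{245}{2}$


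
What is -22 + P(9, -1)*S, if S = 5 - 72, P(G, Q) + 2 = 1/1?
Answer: 45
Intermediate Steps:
P(G, Q) = -1 (P(G, Q) = -2 + 1/1 = -2 + 1 = -1)
S = -67
-22 + P(9, -1)*S = -22 - 1*(-67) = -22 + 67 = 45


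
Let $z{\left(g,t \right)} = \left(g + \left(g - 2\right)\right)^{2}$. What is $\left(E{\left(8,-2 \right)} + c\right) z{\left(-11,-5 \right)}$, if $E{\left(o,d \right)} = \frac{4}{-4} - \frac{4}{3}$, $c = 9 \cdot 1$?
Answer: $3840$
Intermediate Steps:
$c = 9$
$E{\left(o,d \right)} = - \frac{7}{3}$ ($E{\left(o,d \right)} = 4 \left(- \frac{1}{4}\right) - \frac{4}{3} = -1 - \frac{4}{3} = - \frac{7}{3}$)
$z{\left(g,t \right)} = \left(-2 + 2 g\right)^{2}$ ($z{\left(g,t \right)} = \left(g + \left(-2 + g\right)\right)^{2} = \left(-2 + 2 g\right)^{2}$)
$\left(E{\left(8,-2 \right)} + c\right) z{\left(-11,-5 \right)} = \left(- \frac{7}{3} + 9\right) 4 \left(-1 - 11\right)^{2} = \frac{20 \cdot 4 \left(-12\right)^{2}}{3} = \frac{20 \cdot 4 \cdot 144}{3} = \frac{20}{3} \cdot 576 = 3840$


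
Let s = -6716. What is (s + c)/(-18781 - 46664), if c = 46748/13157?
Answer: 88315664/861059865 ≈ 0.10257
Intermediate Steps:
c = 46748/13157 (c = 46748*(1/13157) = 46748/13157 ≈ 3.5531)
(s + c)/(-18781 - 46664) = (-6716 + 46748/13157)/(-18781 - 46664) = -88315664/13157/(-65445) = -88315664/13157*(-1/65445) = 88315664/861059865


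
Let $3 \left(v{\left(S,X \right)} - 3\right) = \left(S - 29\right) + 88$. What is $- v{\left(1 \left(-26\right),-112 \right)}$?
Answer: $-14$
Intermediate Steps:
$v{\left(S,X \right)} = \frac{68}{3} + \frac{S}{3}$ ($v{\left(S,X \right)} = 3 + \frac{\left(S - 29\right) + 88}{3} = 3 + \frac{\left(-29 + S\right) + 88}{3} = 3 + \frac{59 + S}{3} = 3 + \left(\frac{59}{3} + \frac{S}{3}\right) = \frac{68}{3} + \frac{S}{3}$)
$- v{\left(1 \left(-26\right),-112 \right)} = - (\frac{68}{3} + \frac{1 \left(-26\right)}{3}) = - (\frac{68}{3} + \frac{1}{3} \left(-26\right)) = - (\frac{68}{3} - \frac{26}{3}) = \left(-1\right) 14 = -14$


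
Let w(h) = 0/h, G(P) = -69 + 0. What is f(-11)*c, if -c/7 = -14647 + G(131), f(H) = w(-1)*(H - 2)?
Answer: 0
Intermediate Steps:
G(P) = -69
w(h) = 0
f(H) = 0 (f(H) = 0*(H - 2) = 0*(-2 + H) = 0)
c = 103012 (c = -7*(-14647 - 69) = -7*(-14716) = 103012)
f(-11)*c = 0*103012 = 0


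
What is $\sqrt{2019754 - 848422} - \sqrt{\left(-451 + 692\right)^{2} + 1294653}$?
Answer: $- \sqrt{1352734} + 6 \sqrt{32537} \approx -80.79$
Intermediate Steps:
$\sqrt{2019754 - 848422} - \sqrt{\left(-451 + 692\right)^{2} + 1294653} = \sqrt{1171332} - \sqrt{241^{2} + 1294653} = 6 \sqrt{32537} - \sqrt{58081 + 1294653} = 6 \sqrt{32537} - \sqrt{1352734} = - \sqrt{1352734} + 6 \sqrt{32537}$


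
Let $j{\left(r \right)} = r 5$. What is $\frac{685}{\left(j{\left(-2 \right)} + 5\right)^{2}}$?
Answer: $\frac{137}{5} \approx 27.4$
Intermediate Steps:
$j{\left(r \right)} = 5 r$
$\frac{685}{\left(j{\left(-2 \right)} + 5\right)^{2}} = \frac{685}{\left(5 \left(-2\right) + 5\right)^{2}} = \frac{685}{\left(-10 + 5\right)^{2}} = \frac{685}{\left(-5\right)^{2}} = \frac{685}{25} = 685 \cdot \frac{1}{25} = \frac{137}{5}$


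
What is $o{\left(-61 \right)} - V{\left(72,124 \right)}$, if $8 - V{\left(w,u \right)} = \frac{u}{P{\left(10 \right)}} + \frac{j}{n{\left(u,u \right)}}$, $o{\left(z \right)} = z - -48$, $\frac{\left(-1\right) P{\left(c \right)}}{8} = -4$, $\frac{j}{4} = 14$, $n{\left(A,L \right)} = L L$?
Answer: $- \frac{131629}{7688} \approx -17.121$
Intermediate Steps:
$n{\left(A,L \right)} = L^{2}$
$j = 56$ ($j = 4 \cdot 14 = 56$)
$P{\left(c \right)} = 32$ ($P{\left(c \right)} = \left(-8\right) \left(-4\right) = 32$)
$o{\left(z \right)} = 48 + z$ ($o{\left(z \right)} = z + 48 = 48 + z$)
$V{\left(w,u \right)} = 8 - \frac{56}{u^{2}} - \frac{u}{32}$ ($V{\left(w,u \right)} = 8 - \left(\frac{u}{32} + \frac{56}{u^{2}}\right) = 8 - \left(\frac{56}{u^{2}} + \frac{u}{32}\right) = 8 - \frac{56}{u^{2}} - \frac{u}{32}$)
$o{\left(-61 \right)} - V{\left(72,124 \right)} = \left(48 - 61\right) - \left(8 - \frac{56}{15376} - \frac{31}{8}\right) = -13 - \left(8 - \frac{7}{1922} - \frac{31}{8}\right) = -13 - \frac{31685}{7688} = - \frac{131629}{7688}$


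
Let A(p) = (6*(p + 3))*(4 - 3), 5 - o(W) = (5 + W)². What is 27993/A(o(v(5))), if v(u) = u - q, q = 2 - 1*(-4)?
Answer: -9331/16 ≈ -583.19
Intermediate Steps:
q = 6 (q = 2 + 4 = 6)
v(u) = -6 + u (v(u) = u - 1*6 = u - 6 = -6 + u)
o(W) = 5 - (5 + W)²
A(p) = 18 + 6*p (A(p) = (6*(3 + p))*1 = (18 + 6*p)*1 = 18 + 6*p)
27993/A(o(v(5))) = 27993/(18 + 6*(5 - (5 + (-6 + 5))²)) = 27993/(18 + 6*(5 - (5 - 1)²)) = 27993/(18 + 6*(5 - 1*4²)) = 27993/(18 + 6*(5 - 1*16)) = 27993/(18 + 6*(5 - 16)) = 27993/(18 + 6*(-11)) = 27993/(18 - 66) = 27993/(-48) = 27993*(-1/48) = -9331/16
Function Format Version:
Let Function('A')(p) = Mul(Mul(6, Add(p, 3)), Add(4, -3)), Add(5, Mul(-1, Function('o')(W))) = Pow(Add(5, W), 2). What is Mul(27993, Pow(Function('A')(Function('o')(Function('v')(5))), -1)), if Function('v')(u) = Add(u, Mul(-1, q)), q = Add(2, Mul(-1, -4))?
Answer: Rational(-9331, 16) ≈ -583.19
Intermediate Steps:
q = 6 (q = Add(2, 4) = 6)
Function('v')(u) = Add(-6, u) (Function('v')(u) = Add(u, Mul(-1, 6)) = Add(u, -6) = Add(-6, u))
Function('o')(W) = Add(5, Mul(-1, Pow(Add(5, W), 2)))
Function('A')(p) = Add(18, Mul(6, p)) (Function('A')(p) = Mul(Mul(6, Add(3, p)), 1) = Mul(Add(18, Mul(6, p)), 1) = Add(18, Mul(6, p)))
Mul(27993, Pow(Function('A')(Function('o')(Function('v')(5))), -1)) = Mul(27993, Pow(Add(18, Mul(6, Add(5, Mul(-1, Pow(Add(5, Add(-6, 5)), 2))))), -1)) = Mul(27993, Pow(Add(18, Mul(6, Add(5, Mul(-1, Pow(Add(5, -1), 2))))), -1)) = Mul(27993, Pow(Add(18, Mul(6, Add(5, Mul(-1, Pow(4, 2))))), -1)) = Mul(27993, Pow(Add(18, Mul(6, Add(5, Mul(-1, 16)))), -1)) = Mul(27993, Pow(Add(18, Mul(6, Add(5, -16))), -1)) = Mul(27993, Pow(Add(18, Mul(6, -11)), -1)) = Mul(27993, Pow(Add(18, -66), -1)) = Mul(27993, Pow(-48, -1)) = Mul(27993, Rational(-1, 48)) = Rational(-9331, 16)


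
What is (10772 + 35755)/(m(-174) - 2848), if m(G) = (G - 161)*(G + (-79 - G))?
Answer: 46527/23617 ≈ 1.9701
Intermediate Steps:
m(G) = 12719 - 79*G (m(G) = (-161 + G)*(-79) = 12719 - 79*G)
(10772 + 35755)/(m(-174) - 2848) = (10772 + 35755)/((12719 - 79*(-174)) - 2848) = 46527/((12719 + 13746) - 2848) = 46527/(26465 - 2848) = 46527/23617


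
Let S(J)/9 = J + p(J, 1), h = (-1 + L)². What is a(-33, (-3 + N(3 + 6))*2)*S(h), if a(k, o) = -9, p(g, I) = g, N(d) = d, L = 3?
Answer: -648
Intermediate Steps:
h = 4 (h = (-1 + 3)² = 2² = 4)
S(J) = 18*J (S(J) = 9*(J + J) = 9*(2*J) = 18*J)
a(-33, (-3 + N(3 + 6))*2)*S(h) = -162*4 = -9*72 = -648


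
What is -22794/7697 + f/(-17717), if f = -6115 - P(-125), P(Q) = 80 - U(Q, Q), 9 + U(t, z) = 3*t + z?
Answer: -352240610/136367749 ≈ -2.5830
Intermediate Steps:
U(t, z) = -9 + z + 3*t (U(t, z) = -9 + (3*t + z) = -9 + (z + 3*t) = -9 + z + 3*t)
P(Q) = 89 - 4*Q (P(Q) = 80 - (-9 + Q + 3*Q) = 80 - (-9 + 4*Q) = 80 + (9 - 4*Q) = 89 - 4*Q)
f = -6704 (f = -6115 - (89 - 4*(-125)) = -6115 - (89 + 500) = -6115 - 1*589 = -6115 - 589 = -6704)
-22794/7697 + f/(-17717) = -22794/7697 - 6704/(-17717) = -22794*1/7697 - 6704*(-1/17717) = -22794/7697 + 6704/17717 = -352240610/136367749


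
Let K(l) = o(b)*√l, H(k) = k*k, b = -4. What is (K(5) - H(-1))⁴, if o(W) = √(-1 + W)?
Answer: 476 + 480*I ≈ 476.0 + 480.0*I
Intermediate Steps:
H(k) = k²
K(l) = I*√5*√l (K(l) = √(-1 - 4)*√l = √(-5)*√l = (I*√5)*√l = I*√5*√l)
(K(5) - H(-1))⁴ = (I*√5*√5 - 1*(-1)²)⁴ = (5*I - 1*1)⁴ = (5*I - 1)⁴ = (-1 + 5*I)⁴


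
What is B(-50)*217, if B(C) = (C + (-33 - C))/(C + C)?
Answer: 7161/100 ≈ 71.610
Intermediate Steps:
B(C) = -33/(2*C) (B(C) = -33*1/(2*C) = -33/(2*C))
B(-50)*217 = -33/2/(-50)*217 = -33/2*(-1/50)*217 = (33/100)*217 = 7161/100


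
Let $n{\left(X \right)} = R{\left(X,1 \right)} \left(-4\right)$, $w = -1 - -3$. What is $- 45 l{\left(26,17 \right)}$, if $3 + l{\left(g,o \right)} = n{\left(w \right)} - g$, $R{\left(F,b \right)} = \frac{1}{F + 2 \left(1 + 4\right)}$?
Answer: $1320$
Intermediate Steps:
$R{\left(F,b \right)} = \frac{1}{10 + F}$ ($R{\left(F,b \right)} = \frac{1}{F + 2 \cdot 5} = \frac{1}{F + 10} = \frac{1}{10 + F}$)
$w = 2$ ($w = -1 + 3 = 2$)
$n{\left(X \right)} = - \frac{4}{10 + X}$ ($n{\left(X \right)} = \frac{1}{10 + X} \left(-4\right) = - \frac{4}{10 + X}$)
$l{\left(g,o \right)} = - \frac{10}{3} - g$ ($l{\left(g,o \right)} = -3 - \left(g + \frac{4}{10 + 2}\right) = -3 - \left(\frac{1}{3} + g\right) = - \frac{10}{3} - g$)
$- 45 l{\left(26,17 \right)} = - 45 \left(- \frac{10}{3} - 26\right) = \left(-45\right) \left(- \frac{88}{3}\right) = 1320$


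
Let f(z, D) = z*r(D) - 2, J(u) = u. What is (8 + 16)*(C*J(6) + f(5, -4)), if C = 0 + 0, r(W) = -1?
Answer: -168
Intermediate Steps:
C = 0
f(z, D) = -2 - z (f(z, D) = z*(-1) - 2 = -z - 2 = -2 - z)
(8 + 16)*(C*J(6) + f(5, -4)) = (8 + 16)*(0*6 + (-2 - 1*5)) = 24*(0 + (-2 - 5)) = 24*(0 - 7) = 24*(-7) = -168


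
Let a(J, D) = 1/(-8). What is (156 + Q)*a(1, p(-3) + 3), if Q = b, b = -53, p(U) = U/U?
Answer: -103/8 ≈ -12.875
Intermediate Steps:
p(U) = 1
a(J, D) = -⅛
Q = -53
(156 + Q)*a(1, p(-3) + 3) = (156 - 53)*(-⅛) = 103*(-⅛) = -103/8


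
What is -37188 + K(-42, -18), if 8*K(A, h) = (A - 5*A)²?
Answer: -33660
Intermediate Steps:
K(A, h) = 2*A² (K(A, h) = (A - 5*A)²/8 = (-4*A)²/8 = (16*A²)/8 = 2*A²)
-37188 + K(-42, -18) = -37188 + 2*(-42)² = -37188 + 2*1764 = -37188 + 3528 = -33660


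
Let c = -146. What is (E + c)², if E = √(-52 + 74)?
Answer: (146 - √22)² ≈ 19968.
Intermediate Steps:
E = √22 ≈ 4.6904
(E + c)² = (√22 - 146)² = (-146 + √22)²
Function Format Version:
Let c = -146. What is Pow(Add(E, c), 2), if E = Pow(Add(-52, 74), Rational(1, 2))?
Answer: Pow(Add(146, Mul(-1, Pow(22, Rational(1, 2)))), 2) ≈ 19968.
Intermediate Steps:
E = Pow(22, Rational(1, 2)) ≈ 4.6904
Pow(Add(E, c), 2) = Pow(Add(Pow(22, Rational(1, 2)), -146), 2) = Pow(Add(-146, Pow(22, Rational(1, 2))), 2)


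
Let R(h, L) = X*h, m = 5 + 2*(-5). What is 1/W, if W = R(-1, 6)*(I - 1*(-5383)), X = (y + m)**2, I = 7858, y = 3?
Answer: -1/52964 ≈ -1.8881e-5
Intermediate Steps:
m = -5 (m = 5 - 10 = -5)
X = 4 (X = (3 - 5)**2 = (-2)**2 = 4)
R(h, L) = 4*h
W = -52964 (W = (4*(-1))*(7858 - 1*(-5383)) = -4*(7858 + 5383) = -4*13241 = -52964)
1/W = 1/(-52964) = -1/52964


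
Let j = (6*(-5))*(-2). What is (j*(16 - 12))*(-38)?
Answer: -9120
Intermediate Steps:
j = 60 (j = -30*(-2) = 60)
(j*(16 - 12))*(-38) = (60*(16 - 12))*(-38) = (60*4)*(-38) = 240*(-38) = -9120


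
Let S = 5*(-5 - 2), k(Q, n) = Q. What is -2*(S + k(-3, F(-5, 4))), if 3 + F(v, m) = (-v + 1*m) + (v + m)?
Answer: 76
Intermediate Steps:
F(v, m) = -3 + 2*m (F(v, m) = -3 + ((-v + 1*m) + (v + m)) = -3 + ((-v + m) + (m + v)) = -3 + ((m - v) + (m + v)) = -3 + 2*m)
S = -35 (S = 5*(-7) = -35)
-2*(S + k(-3, F(-5, 4))) = -2*(-35 - 3) = -2*(-38) = 76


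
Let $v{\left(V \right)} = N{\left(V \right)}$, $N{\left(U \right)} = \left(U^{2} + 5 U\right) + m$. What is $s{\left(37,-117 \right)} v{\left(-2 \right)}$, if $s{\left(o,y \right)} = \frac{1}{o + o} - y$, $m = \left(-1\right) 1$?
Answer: $- \frac{60613}{74} \approx -819.09$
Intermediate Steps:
$m = -1$
$s{\left(o,y \right)} = \frac{1}{2 o} - y$
$N{\left(U \right)} = -1 + U^{2} + 5 U$ ($N{\left(U \right)} = \left(U^{2} + 5 U\right) - 1 = -1 + U^{2} + 5 U$)
$v{\left(V \right)} = -1 + V^{2} + 5 V$
$s{\left(37,-117 \right)} v{\left(-2 \right)} = \left(\frac{1}{2 \cdot 37} - -117\right) \left(-1 + \left(-2\right)^{2} + 5 \left(-2\right)\right) = \left(\frac{1}{2} \cdot \frac{1}{37} + 117\right) \left(-1 + 4 - 10\right) = \left(\frac{1}{74} + 117\right) \left(-7\right) = \frac{8659}{74} \left(-7\right) = - \frac{60613}{74}$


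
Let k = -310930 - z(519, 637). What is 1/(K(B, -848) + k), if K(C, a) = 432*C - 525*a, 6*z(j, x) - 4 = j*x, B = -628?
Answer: -6/1152763 ≈ -5.2049e-6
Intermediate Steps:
z(j, x) = ⅔ + j*x/6 (z(j, x) = ⅔ + (j*x)/6 = ⅔ + j*x/6)
K(C, a) = -525*a + 432*C
k = -2196187/6 (k = -310930 - (⅔ + (⅙)*519*637) = -310930 - (⅔ + 110201/2) = -310930 - 1*330607/6 = -310930 - 330607/6 = -2196187/6 ≈ -3.6603e+5)
1/(K(B, -848) + k) = 1/((-525*(-848) + 432*(-628)) - 2196187/6) = 1/((445200 - 271296) - 2196187/6) = 1/(173904 - 2196187/6) = 1/(-1152763/6) = -6/1152763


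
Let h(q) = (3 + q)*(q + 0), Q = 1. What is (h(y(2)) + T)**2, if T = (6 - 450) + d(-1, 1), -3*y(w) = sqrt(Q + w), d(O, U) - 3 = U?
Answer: 1739788/9 + 2638*sqrt(3)/3 ≈ 1.9483e+5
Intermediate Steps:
d(O, U) = 3 + U
y(w) = -sqrt(1 + w)/3
h(q) = q*(3 + q) (h(q) = (3 + q)*q = q*(3 + q))
T = -440 (T = (6 - 450) + (3 + 1) = -444 + 4 = -440)
(h(y(2)) + T)**2 = ((-sqrt(1 + 2)/3)*(3 - sqrt(1 + 2)/3) - 440)**2 = ((-sqrt(3)/3)*(3 - sqrt(3)/3) - 440)**2 = (-sqrt(3)*(3 - sqrt(3)/3)/3 - 440)**2 = (-440 - sqrt(3)*(3 - sqrt(3)/3)/3)**2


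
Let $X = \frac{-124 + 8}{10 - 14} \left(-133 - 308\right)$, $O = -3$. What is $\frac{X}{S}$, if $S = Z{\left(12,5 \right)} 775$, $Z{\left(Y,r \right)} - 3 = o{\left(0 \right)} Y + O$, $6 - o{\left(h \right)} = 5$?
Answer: $- \frac{4263}{3100} \approx -1.3752$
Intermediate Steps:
$o{\left(h \right)} = 1$ ($o{\left(h \right)} = 6 - 5 = 1$)
$X = -12789$ ($X = - \frac{116}{-4} \left(-441\right) = \left(-116\right) \left(- \frac{1}{4}\right) \left(-441\right) = 29 \left(-441\right) = -12789$)
$Z{\left(Y,r \right)} = Y$ ($Z{\left(Y,r \right)} = 3 + \left(1 Y - 3\right) = 3 + \left(Y - 3\right) = 3 + \left(-3 + Y\right) = Y$)
$S = 9300$ ($S = 12 \cdot 775 = 9300$)
$\frac{X}{S} = - \frac{12789}{9300} = \left(-12789\right) \frac{1}{9300} = - \frac{4263}{3100}$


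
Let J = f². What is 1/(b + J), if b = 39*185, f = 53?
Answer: 1/10024 ≈ 9.9761e-5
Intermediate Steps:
b = 7215
J = 2809 (J = 53² = 2809)
1/(b + J) = 1/(7215 + 2809) = 1/10024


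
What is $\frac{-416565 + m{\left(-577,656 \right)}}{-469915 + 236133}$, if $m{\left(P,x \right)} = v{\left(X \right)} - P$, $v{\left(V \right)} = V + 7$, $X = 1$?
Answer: $\frac{207990}{116891} \approx 1.7794$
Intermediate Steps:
$v{\left(V \right)} = 7 + V$
$m{\left(P,x \right)} = 8 - P$ ($m{\left(P,x \right)} = \left(7 + 1\right) - P = 8 - P$)
$\frac{-416565 + m{\left(-577,656 \right)}}{-469915 + 236133} = \frac{-416565 + \left(8 - -577\right)}{-469915 + 236133} = \frac{-416565 + \left(8 + 577\right)}{-233782} = \left(-416565 + 585\right) \left(- \frac{1}{233782}\right) = \left(-415980\right) \left(- \frac{1}{233782}\right) = \frac{207990}{116891}$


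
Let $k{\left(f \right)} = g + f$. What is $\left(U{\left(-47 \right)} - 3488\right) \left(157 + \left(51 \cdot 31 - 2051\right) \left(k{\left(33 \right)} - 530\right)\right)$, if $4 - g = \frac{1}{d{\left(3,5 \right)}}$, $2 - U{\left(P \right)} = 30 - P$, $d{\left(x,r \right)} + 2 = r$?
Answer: $- \frac{2480100973}{3} \approx -8.267 \cdot 10^{8}$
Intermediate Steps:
$d{\left(x,r \right)} = -2 + r$
$U{\left(P \right)} = -28 + P$ ($U{\left(P \right)} = 2 - \left(30 - P\right) = 2 + \left(-30 + P\right) = -28 + P$)
$g = \frac{11}{3}$ ($g = 4 - \frac{1}{-2 + 5} = 4 - \frac{1}{3} = \frac{11}{3} \approx 3.6667$)
$k{\left(f \right)} = \frac{11}{3} + f$
$\left(U{\left(-47 \right)} - 3488\right) \left(157 + \left(51 \cdot 31 - 2051\right) \left(k{\left(33 \right)} - 530\right)\right) = \left(\left(-28 - 47\right) - 3488\right) \left(157 + \left(51 \cdot 31 - 2051\right) \left(\left(\frac{11}{3} + 33\right) - 530\right)\right) = \left(-75 - 3488\right) \left(157 + \left(1581 - 2051\right) \left(\frac{110}{3} - 530\right)\right) = - 3563 \left(157 - - \frac{695600}{3}\right) = - 3563 \left(157 + \frac{695600}{3}\right) = \left(-3563\right) \frac{696071}{3} = - \frac{2480100973}{3}$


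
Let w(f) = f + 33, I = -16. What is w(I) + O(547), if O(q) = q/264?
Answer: 5035/264 ≈ 19.072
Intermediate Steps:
O(q) = q/264 (O(q) = q*(1/264) = q/264)
w(f) = 33 + f
w(I) + O(547) = (33 - 16) + (1/264)*547 = 17 + 547/264 = 5035/264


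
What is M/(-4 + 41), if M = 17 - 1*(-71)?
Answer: 88/37 ≈ 2.3784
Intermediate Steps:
M = 88 (M = 17 + 71 = 88)
M/(-4 + 41) = 88/(-4 + 41) = 88/37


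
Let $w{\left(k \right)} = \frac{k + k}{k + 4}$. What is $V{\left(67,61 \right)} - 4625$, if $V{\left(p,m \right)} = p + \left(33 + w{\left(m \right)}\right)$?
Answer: $- \frac{294003}{65} \approx -4523.1$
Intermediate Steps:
$w{\left(k \right)} = \frac{2 k}{4 + k}$
$V{\left(p,m \right)} = 33 + p + \frac{2 m}{4 + m}$ ($V{\left(p,m \right)} = p + \left(33 + \frac{2 m}{4 + m}\right) = 33 + p + \frac{2 m}{4 + m}$)
$V{\left(67,61 \right)} - 4625 = \frac{2 \cdot 61 + \left(4 + 61\right) \left(33 + 67\right)}{4 + 61} - 4625 = \frac{122 + 65 \cdot 100}{65} - 4625 = \frac{122 + 6500}{65} - 4625 = \frac{1}{65} \cdot 6622 - 4625 = \frac{6622}{65} - 4625 = - \frac{294003}{65}$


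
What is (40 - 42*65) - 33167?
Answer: -35857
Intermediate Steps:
(40 - 42*65) - 33167 = (40 - 2730) - 33167 = -2690 - 33167 = -35857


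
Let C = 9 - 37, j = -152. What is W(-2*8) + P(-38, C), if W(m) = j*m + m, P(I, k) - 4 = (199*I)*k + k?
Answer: 214128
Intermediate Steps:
C = -28
P(I, k) = 4 + k + 199*I*k (P(I, k) = 4 + ((199*I)*k + k) = 4 + (199*I*k + k) = 4 + (k + 199*I*k) = 4 + k + 199*I*k)
W(m) = -151*m (W(m) = -152*m + m = -151*m)
W(-2*8) + P(-38, C) = -(-302)*8 + (4 - 28 + 199*(-38)*(-28)) = -151*(-16) + (4 - 28 + 211736) = 2416 + 211712 = 214128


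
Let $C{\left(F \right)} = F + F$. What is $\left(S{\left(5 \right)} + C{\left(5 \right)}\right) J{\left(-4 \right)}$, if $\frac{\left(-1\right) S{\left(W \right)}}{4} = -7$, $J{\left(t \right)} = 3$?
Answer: $114$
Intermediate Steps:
$C{\left(F \right)} = 2 F$
$S{\left(W \right)} = 28$ ($S{\left(W \right)} = \left(-4\right) \left(-7\right) = 28$)
$\left(S{\left(5 \right)} + C{\left(5 \right)}\right) J{\left(-4 \right)} = \left(28 + 2 \cdot 5\right) 3 = \left(28 + 10\right) 3 = 38 \cdot 3 = 114$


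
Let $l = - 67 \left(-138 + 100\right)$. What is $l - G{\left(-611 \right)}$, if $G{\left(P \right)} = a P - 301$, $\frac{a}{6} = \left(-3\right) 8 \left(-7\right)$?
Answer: $618735$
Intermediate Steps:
$a = 1008$ ($a = 6 \left(-3\right) 8 \left(-7\right) = 6 \left(\left(-24\right) \left(-7\right)\right) = 6 \cdot 168 = 1008$)
$l = 2546$ ($l = \left(-67\right) \left(-38\right) = 2546$)
$G{\left(P \right)} = -301 + 1008 P$ ($G{\left(P \right)} = 1008 P - 301 = -301 + 1008 P$)
$l - G{\left(-611 \right)} = 2546 - \left(-301 + 1008 \left(-611\right)\right) = 2546 - \left(-301 - 615888\right) = 2546 - -616189 = 2546 + 616189 = 618735$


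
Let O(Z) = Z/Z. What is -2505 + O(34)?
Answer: -2504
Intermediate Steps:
O(Z) = 1
-2505 + O(34) = -2505 + 1 = -2504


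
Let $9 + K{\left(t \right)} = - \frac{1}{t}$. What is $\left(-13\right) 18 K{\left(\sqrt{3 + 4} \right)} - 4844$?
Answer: $-2738 + \frac{234 \sqrt{7}}{7} \approx -2649.6$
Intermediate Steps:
$K{\left(t \right)} = -9 - \frac{1}{t}$
$\left(-13\right) 18 K{\left(\sqrt{3 + 4} \right)} - 4844 = \left(-13\right) 18 \left(-9 - \frac{1}{\sqrt{3 + 4}}\right) - 4844 = - 234 \left(-9 - \frac{1}{\sqrt{7}}\right) - 4844 = - 234 \left(-9 - \frac{\sqrt{7}}{7}\right) - 4844 = \left(2106 + \frac{234 \sqrt{7}}{7}\right) - 4844 = -2738 + \frac{234 \sqrt{7}}{7}$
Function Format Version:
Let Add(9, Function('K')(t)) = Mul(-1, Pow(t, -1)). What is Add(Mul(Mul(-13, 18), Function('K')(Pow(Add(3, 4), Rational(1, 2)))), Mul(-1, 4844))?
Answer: Add(-2738, Mul(Rational(234, 7), Pow(7, Rational(1, 2)))) ≈ -2649.6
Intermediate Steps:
Function('K')(t) = Add(-9, Mul(-1, Pow(t, -1)))
Add(Mul(Mul(-13, 18), Function('K')(Pow(Add(3, 4), Rational(1, 2)))), Mul(-1, 4844)) = Add(Mul(Mul(-13, 18), Add(-9, Mul(-1, Pow(Pow(Add(3, 4), Rational(1, 2)), -1)))), Mul(-1, 4844)) = Add(Mul(-234, Add(-9, Mul(-1, Pow(Pow(7, Rational(1, 2)), -1)))), -4844) = Add(Mul(-234, Add(-9, Mul(-1, Mul(Rational(1, 7), Pow(7, Rational(1, 2)))))), -4844) = Add(Mul(-234, Add(-9, Mul(Rational(-1, 7), Pow(7, Rational(1, 2))))), -4844) = Add(Add(2106, Mul(Rational(234, 7), Pow(7, Rational(1, 2)))), -4844) = Add(-2738, Mul(Rational(234, 7), Pow(7, Rational(1, 2))))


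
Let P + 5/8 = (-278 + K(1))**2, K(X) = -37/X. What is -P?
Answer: -793795/8 ≈ -99224.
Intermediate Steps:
P = 793795/8 (P = -5/8 + (-278 - 37/1)**2 = -5/8 + (-278 - 37*1)**2 = -5/8 + (-278 - 37)**2 = -5/8 + (-315)**2 = -5/8 + 99225 = 793795/8 ≈ 99224.)
-P = -1*793795/8 = -793795/8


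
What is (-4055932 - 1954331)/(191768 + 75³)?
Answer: -6010263/613643 ≈ -9.7944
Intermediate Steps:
(-4055932 - 1954331)/(191768 + 75³) = -6010263/(191768 + 421875) = -6010263/613643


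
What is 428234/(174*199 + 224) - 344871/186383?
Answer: 33898391636/3247723775 ≈ 10.438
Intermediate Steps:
428234/(174*199 + 224) - 344871/186383 = 428234/(34626 + 224) - 344871*1/186383 = 428234/34850 - 344871/186383 = 428234*(1/34850) - 344871/186383 = 214117/17425 - 344871/186383 = 33898391636/3247723775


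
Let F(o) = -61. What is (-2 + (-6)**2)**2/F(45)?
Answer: -1156/61 ≈ -18.951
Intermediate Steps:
(-2 + (-6)**2)**2/F(45) = (-2 + (-6)**2)**2/(-61) = (-2 + 36)**2*(-1/61) = 34**2*(-1/61) = 1156*(-1/61) = -1156/61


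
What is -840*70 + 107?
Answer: -58693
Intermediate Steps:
-840*70 + 107 = -140*420 + 107 = -58800 + 107 = -58693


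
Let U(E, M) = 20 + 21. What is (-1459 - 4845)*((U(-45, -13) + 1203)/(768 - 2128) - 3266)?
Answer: 1750543576/85 ≈ 2.0595e+7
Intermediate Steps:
U(E, M) = 41
(-1459 - 4845)*((U(-45, -13) + 1203)/(768 - 2128) - 3266) = (-1459 - 4845)*((41 + 1203)/(768 - 2128) - 3266) = -6304*(1244/(-1360) - 3266) = -6304*(1244*(-1/1360) - 3266) = -6304*(-311/340 - 3266) = -6304*(-1110751/340) = 1750543576/85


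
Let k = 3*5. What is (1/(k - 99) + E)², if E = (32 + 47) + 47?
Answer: 111999889/7056 ≈ 15873.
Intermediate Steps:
k = 15
E = 126 (E = 79 + 47 = 126)
(1/(k - 99) + E)² = (1/(15 - 99) + 126)² = (1/(-84) + 126)² = (-1/84 + 126)² = (10583/84)² = 111999889/7056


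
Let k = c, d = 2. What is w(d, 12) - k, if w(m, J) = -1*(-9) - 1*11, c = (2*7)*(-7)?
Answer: 96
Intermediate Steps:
c = -98 (c = 14*(-7) = -98)
w(m, J) = -2 (w(m, J) = 9 - 11 = -2)
k = -98
w(d, 12) - k = -2 - 1*(-98) = -2 + 98 = 96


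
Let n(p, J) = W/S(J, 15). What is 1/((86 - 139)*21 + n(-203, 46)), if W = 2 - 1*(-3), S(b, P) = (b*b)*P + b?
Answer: -31786/35377813 ≈ -0.00089847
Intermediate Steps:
S(b, P) = b + P*b**2 (S(b, P) = b**2*P + b = P*b**2 + b = b + P*b**2)
W = 5 (W = 2 + 3 = 5)
n(p, J) = 5/(J*(1 + 15*J)) (n(p, J) = 5/((J*(1 + 15*J))) = 5*(1/(J*(1 + 15*J))) = 5/(J*(1 + 15*J)))
1/((86 - 139)*21 + n(-203, 46)) = 1/((86 - 139)*21 + 5/(46*(1 + 15*46))) = 1/(-53*21 + 5*(1/46)/(1 + 690)) = 1/(-1113 + 5*(1/46)/691) = 1/(-1113 + 5*(1/46)*(1/691)) = 1/(-1113 + 5/31786) = 1/(-35377813/31786) = -31786/35377813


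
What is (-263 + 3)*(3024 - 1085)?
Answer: -504140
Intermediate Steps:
(-263 + 3)*(3024 - 1085) = -260*1939 = -504140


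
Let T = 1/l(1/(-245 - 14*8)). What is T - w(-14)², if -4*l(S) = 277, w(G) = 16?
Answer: -70916/277 ≈ -256.01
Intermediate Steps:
l(S) = -277/4 (l(S) = -¼*277 = -277/4)
T = -4/277 (T = 1/(-277/4) = -4/277 ≈ -0.014440)
T - w(-14)² = -4/277 - 1*16² = -4/277 - 1*256 = -4/277 - 256 = -70916/277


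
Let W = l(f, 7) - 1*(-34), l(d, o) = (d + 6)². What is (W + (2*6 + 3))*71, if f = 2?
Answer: 8023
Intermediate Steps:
l(d, o) = (6 + d)²
W = 98 (W = (6 + 2)² - 1*(-34) = 8² + 34 = 64 + 34 = 98)
(W + (2*6 + 3))*71 = (98 + (2*6 + 3))*71 = (98 + (12 + 3))*71 = (98 + 15)*71 = 113*71 = 8023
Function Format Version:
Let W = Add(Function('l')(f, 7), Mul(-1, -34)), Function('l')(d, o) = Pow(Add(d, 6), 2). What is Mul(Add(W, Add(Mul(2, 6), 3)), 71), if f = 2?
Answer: 8023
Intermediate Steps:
Function('l')(d, o) = Pow(Add(6, d), 2)
W = 98 (W = Add(Pow(Add(6, 2), 2), Mul(-1, -34)) = Add(Pow(8, 2), 34) = Add(64, 34) = 98)
Mul(Add(W, Add(Mul(2, 6), 3)), 71) = Mul(Add(98, Add(Mul(2, 6), 3)), 71) = Mul(Add(98, Add(12, 3)), 71) = Mul(Add(98, 15), 71) = Mul(113, 71) = 8023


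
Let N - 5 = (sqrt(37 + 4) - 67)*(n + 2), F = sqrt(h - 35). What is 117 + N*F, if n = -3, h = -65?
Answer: 117 + 10*I*(72 - sqrt(41)) ≈ 117.0 + 655.97*I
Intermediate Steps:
F = 10*I (F = sqrt(-65 - 35) = sqrt(-100) = 10*I ≈ 10.0*I)
N = 72 - sqrt(41) (N = 5 + (sqrt(37 + 4) - 67)*(-3 + 2) = 5 + (sqrt(41) - 67)*(-1) = 5 + (-67 + sqrt(41))*(-1) = 5 + (67 - sqrt(41)) = 72 - sqrt(41) ≈ 65.597)
117 + N*F = 117 + (72 - sqrt(41))*(10*I) = 117 + 10*I*(72 - sqrt(41))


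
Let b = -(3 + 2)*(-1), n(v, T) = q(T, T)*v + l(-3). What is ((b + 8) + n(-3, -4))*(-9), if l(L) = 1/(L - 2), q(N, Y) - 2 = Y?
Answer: -846/5 ≈ -169.20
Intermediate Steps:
q(N, Y) = 2 + Y
l(L) = 1/(-2 + L)
n(v, T) = -⅕ + v*(2 + T) (n(v, T) = (2 + T)*v + 1/(-2 - 3) = v*(2 + T) + 1/(-5) = v*(2 + T) - ⅕ = -⅕ + v*(2 + T))
b = 5 (b = -5*(-1) = -1*(-5) = 5)
((b + 8) + n(-3, -4))*(-9) = ((5 + 8) + (-⅕ - 3*(2 - 4)))*(-9) = (13 + (-⅕ - 3*(-2)))*(-9) = (13 + (-⅕ + 6))*(-9) = (13 + 29/5)*(-9) = (94/5)*(-9) = -846/5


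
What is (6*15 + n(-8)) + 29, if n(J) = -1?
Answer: 118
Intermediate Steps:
(6*15 + n(-8)) + 29 = (6*15 - 1) + 29 = (90 - 1) + 29 = 89 + 29 = 118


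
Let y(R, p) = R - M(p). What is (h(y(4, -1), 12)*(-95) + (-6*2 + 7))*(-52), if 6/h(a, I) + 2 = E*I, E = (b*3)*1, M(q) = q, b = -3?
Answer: -104/11 ≈ -9.4545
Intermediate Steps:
E = -9 (E = -3*3*1 = -9*1 = -9)
y(R, p) = R - p
h(a, I) = 6/(-2 - 9*I)
(h(y(4, -1), 12)*(-95) + (-6*2 + 7))*(-52) = (-6/(2 + 9*12)*(-95) + (-6*2 + 7))*(-52) = (-6/(2 + 108)*(-95) + (-12 + 7))*(-52) = (-6/110*(-95) - 5)*(-52) = (-6*1/110*(-95) - 5)*(-52) = (-3/55*(-95) - 5)*(-52) = (57/11 - 5)*(-52) = (2/11)*(-52) = -104/11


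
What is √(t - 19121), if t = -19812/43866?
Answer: I*√1022055377163/7311 ≈ 138.28*I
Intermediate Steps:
t = -3302/7311 (t = -19812*1/43866 = -3302/7311 ≈ -0.45165)
√(t - 19121) = √(-3302/7311 - 19121) = √(-139796933/7311) = I*√1022055377163/7311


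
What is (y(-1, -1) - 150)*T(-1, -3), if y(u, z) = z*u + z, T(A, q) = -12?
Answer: 1800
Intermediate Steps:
y(u, z) = z + u*z (y(u, z) = u*z + z = z + u*z)
(y(-1, -1) - 150)*T(-1, -3) = (-(1 - 1) - 150)*(-12) = (-1*0 - 150)*(-12) = (0 - 150)*(-12) = -150*(-12) = 1800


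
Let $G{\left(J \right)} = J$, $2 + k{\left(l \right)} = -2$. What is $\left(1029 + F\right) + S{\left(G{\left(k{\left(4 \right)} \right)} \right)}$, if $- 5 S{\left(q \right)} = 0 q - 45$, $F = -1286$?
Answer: $-248$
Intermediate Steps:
$k{\left(l \right)} = -4$ ($k{\left(l \right)} = -2 - 2 = -4$)
$S{\left(q \right)} = 9$ ($S{\left(q \right)} = - \frac{0 q - 45}{5} = - \frac{0 - 45}{5} = \left(- \frac{1}{5}\right) \left(-45\right) = 9$)
$\left(1029 + F\right) + S{\left(G{\left(k{\left(4 \right)} \right)} \right)} = \left(1029 - 1286\right) + 9 = -257 + 9 = -248$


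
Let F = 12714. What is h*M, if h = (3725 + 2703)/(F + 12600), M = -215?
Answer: -691010/12657 ≈ -54.595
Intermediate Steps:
h = 3214/12657 (h = (3725 + 2703)/(12714 + 12600) = 6428/25314 = 6428*(1/25314) = 3214/12657 ≈ 0.25393)
h*M = (3214/12657)*(-215) = -691010/12657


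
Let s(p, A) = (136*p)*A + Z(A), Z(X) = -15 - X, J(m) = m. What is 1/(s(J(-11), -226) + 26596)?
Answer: 1/364903 ≈ 2.7405e-6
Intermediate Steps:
s(p, A) = -15 - A + 136*A*p (s(p, A) = (136*p)*A + (-15 - A) = 136*A*p + (-15 - A) = -15 - A + 136*A*p)
1/(s(J(-11), -226) + 26596) = 1/((-15 - 1*(-226) + 136*(-226)*(-11)) + 26596) = 1/((-15 + 226 + 338096) + 26596) = 1/(338307 + 26596) = 1/364903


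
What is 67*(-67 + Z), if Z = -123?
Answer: -12730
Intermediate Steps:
67*(-67 + Z) = 67*(-67 - 123) = 67*(-190) = -12730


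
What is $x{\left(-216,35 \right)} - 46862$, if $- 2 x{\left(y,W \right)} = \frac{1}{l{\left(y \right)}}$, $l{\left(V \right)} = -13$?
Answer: $- \frac{1218411}{26} \approx -46862.0$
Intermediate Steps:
$x{\left(y,W \right)} = \frac{1}{26}$ ($x{\left(y,W \right)} = - \frac{1}{2 \left(-13\right)} = \left(- \frac{1}{2}\right) \left(- \frac{1}{13}\right) = \frac{1}{26}$)
$x{\left(-216,35 \right)} - 46862 = \frac{1}{26} - 46862 = - \frac{1218411}{26}$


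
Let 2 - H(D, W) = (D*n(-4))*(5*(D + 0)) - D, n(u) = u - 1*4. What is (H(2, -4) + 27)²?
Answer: 36481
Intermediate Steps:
n(u) = -4 + u (n(u) = u - 4 = -4 + u)
H(D, W) = 2 + D + 40*D² (H(D, W) = 2 - ((D*(-4 - 4))*(5*(D + 0)) - D) = 2 - ((D*(-8))*(5*D) - D) = 2 - ((-8*D)*(5*D) - D) = 2 - (-40*D² - D) = 2 - (-D - 40*D²) = 2 + (D + 40*D²) = 2 + D + 40*D²)
(H(2, -4) + 27)² = ((2 + 2 + 40*2²) + 27)² = ((2 + 2 + 40*4) + 27)² = ((2 + 2 + 160) + 27)² = (164 + 27)² = 191² = 36481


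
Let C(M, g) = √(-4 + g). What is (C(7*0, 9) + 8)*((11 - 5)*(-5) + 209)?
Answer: 1432 + 179*√5 ≈ 1832.3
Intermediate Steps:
(C(7*0, 9) + 8)*((11 - 5)*(-5) + 209) = (√(-4 + 9) + 8)*((11 - 5)*(-5) + 209) = (√5 + 8)*(6*(-5) + 209) = (8 + √5)*(-30 + 209) = (8 + √5)*179 = 1432 + 179*√5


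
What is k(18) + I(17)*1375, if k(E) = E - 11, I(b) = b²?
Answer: 397382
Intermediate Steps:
k(E) = -11 + E
k(18) + I(17)*1375 = (-11 + 18) + 17²*1375 = 7 + 289*1375 = 7 + 397375 = 397382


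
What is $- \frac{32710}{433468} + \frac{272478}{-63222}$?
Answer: $- \frac{10014873777}{2283726158} \approx -4.3853$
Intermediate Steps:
$- \frac{32710}{433468} + \frac{272478}{-63222} = \left(-32710\right) \frac{1}{433468} + 272478 \left(- \frac{1}{63222}\right) = - \frac{16355}{216734} - \frac{45413}{10537} = - \frac{10014873777}{2283726158}$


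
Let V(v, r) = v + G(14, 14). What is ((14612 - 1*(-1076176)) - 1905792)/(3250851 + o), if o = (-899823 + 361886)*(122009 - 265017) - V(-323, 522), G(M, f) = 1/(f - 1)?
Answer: -10595052/1000123093709 ≈ -1.0594e-5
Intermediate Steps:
G(M, f) = 1/(-1 + f)
V(v, r) = 1/13 + v (V(v, r) = v + 1/(-1 + 14) = v + 1/13 = 1/13 + v)
o = 1000080832646/13 (o = (-899823 + 361886)*(122009 - 265017) - (1/13 - 323) = -537937*(-143008) - 1*(-4198/13) = 76929294496 + 4198/13 = 1000080832646/13 ≈ 7.6929e+10)
((14612 - 1*(-1076176)) - 1905792)/(3250851 + o) = ((14612 - 1*(-1076176)) - 1905792)/(3250851 + 1000080832646/13) = ((14612 + 1076176) - 1905792)/(1000123093709/13) = (1090788 - 1905792)*(13/1000123093709) = -815004*13/1000123093709 = -10595052/1000123093709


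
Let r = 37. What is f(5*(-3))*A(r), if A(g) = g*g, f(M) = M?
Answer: -20535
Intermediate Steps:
A(g) = g²
f(5*(-3))*A(r) = (5*(-3))*37² = -15*1369 = -20535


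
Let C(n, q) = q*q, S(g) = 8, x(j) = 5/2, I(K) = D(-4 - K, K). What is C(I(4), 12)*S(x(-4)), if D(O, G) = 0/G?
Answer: 1152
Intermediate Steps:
D(O, G) = 0
I(K) = 0
x(j) = 5/2 (x(j) = 5*(1/2) = 5/2)
C(n, q) = q**2
C(I(4), 12)*S(x(-4)) = 12**2*8 = 144*8 = 1152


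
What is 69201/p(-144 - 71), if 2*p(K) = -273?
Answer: -46134/91 ≈ -506.97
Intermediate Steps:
p(K) = -273/2 (p(K) = (½)*(-273) = -273/2)
69201/p(-144 - 71) = 69201/(-273/2) = 69201*(-2/273) = -46134/91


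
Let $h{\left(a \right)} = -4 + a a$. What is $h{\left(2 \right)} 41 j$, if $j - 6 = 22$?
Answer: $0$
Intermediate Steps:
$j = 28$ ($j = 6 + 22 = 28$)
$h{\left(a \right)} = -4 + a^{2}$
$h{\left(2 \right)} 41 j = \left(-4 + 2^{2}\right) 41 \cdot 28 = \left(-4 + 4\right) 41 \cdot 28 = 0 \cdot 41 \cdot 28 = 0 \cdot 28 = 0$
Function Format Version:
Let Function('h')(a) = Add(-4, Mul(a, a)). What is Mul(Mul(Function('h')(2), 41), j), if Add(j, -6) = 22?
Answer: 0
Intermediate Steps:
j = 28 (j = Add(6, 22) = 28)
Function('h')(a) = Add(-4, Pow(a, 2))
Mul(Mul(Function('h')(2), 41), j) = Mul(Mul(Add(-4, Pow(2, 2)), 41), 28) = Mul(Mul(Add(-4, 4), 41), 28) = Mul(Mul(0, 41), 28) = Mul(0, 28) = 0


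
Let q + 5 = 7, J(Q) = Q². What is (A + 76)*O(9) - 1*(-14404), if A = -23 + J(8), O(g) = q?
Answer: 14638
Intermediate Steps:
q = 2 (q = -5 + 7 = 2)
O(g) = 2
A = 41 (A = -23 + 8² = -23 + 64 = 41)
(A + 76)*O(9) - 1*(-14404) = (41 + 76)*2 - 1*(-14404) = 117*2 + 14404 = 234 + 14404 = 14638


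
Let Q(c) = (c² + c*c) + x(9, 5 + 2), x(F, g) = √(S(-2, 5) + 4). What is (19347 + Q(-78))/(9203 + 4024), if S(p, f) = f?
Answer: 10506/4409 ≈ 2.3829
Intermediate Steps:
x(F, g) = 3 (x(F, g) = √(5 + 4) = √9 = 3)
Q(c) = 3 + 2*c² (Q(c) = (c² + c*c) + 3 = (c² + c²) + 3 = 2*c² + 3 = 3 + 2*c²)
(19347 + Q(-78))/(9203 + 4024) = (19347 + (3 + 2*(-78)²))/(9203 + 4024) = (19347 + (3 + 2*6084))/13227 = (19347 + (3 + 12168))*(1/13227) = (19347 + 12171)*(1/13227) = 31518*(1/13227) = 10506/4409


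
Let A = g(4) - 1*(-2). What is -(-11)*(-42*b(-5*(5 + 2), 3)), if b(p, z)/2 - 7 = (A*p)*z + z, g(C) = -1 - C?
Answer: -300300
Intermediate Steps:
A = -3 (A = (-1 - 1*4) - 1*(-2) = (-1 - 4) + 2 = -5 + 2 = -3)
b(p, z) = 14 + 2*z - 6*p*z (b(p, z) = 14 + 2*((-3*p)*z + z) = 14 + 2*(-3*p*z + z) = 14 + 2*(z - 3*p*z) = 14 + (2*z - 6*p*z) = 14 + 2*z - 6*p*z)
-(-11)*(-42*b(-5*(5 + 2), 3)) = -(-11)*(-42*(14 + 2*3 - 6*(-5*(5 + 2))*3)) = -(-11)*(-42*(14 + 6 - 6*(-5*7)*3)) = -(-11)*(-42*(14 + 6 - 6*(-35)*3)) = -(-11)*(-42*(14 + 6 + 630)) = -(-11)*(-42*650) = -(-11)*(-27300) = -11*27300 = -300300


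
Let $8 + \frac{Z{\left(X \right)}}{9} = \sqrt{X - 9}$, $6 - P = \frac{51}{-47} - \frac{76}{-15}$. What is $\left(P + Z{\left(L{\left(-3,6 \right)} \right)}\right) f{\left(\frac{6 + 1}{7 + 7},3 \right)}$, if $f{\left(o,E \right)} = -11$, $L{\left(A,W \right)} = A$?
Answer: $\frac{542707}{705} - 198 i \sqrt{3} \approx 769.8 - 342.95 i$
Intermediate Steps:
$P = \frac{1423}{705}$ ($P = 6 - \left(\frac{51}{-47} - \frac{76}{-15}\right) = 6 - \left(51 \left(- \frac{1}{47}\right) - - \frac{76}{15}\right) = 6 - \left(- \frac{51}{47} + \frac{76}{15}\right) = 6 - \frac{2807}{705} = \frac{1423}{705} \approx 2.0184$)
$Z{\left(X \right)} = -72 + 9 \sqrt{-9 + X}$ ($Z{\left(X \right)} = -72 + 9 \sqrt{X - 9} = -72 + 9 \sqrt{-9 + X}$)
$\left(P + Z{\left(L{\left(-3,6 \right)} \right)}\right) f{\left(\frac{6 + 1}{7 + 7},3 \right)} = \left(\frac{1423}{705} - \left(72 - 9 \sqrt{-9 - 3}\right)\right) \left(-11\right) = \left(\frac{1423}{705} - \left(72 - 9 \sqrt{-12}\right)\right) \left(-11\right) = \left(\frac{1423}{705} - \left(72 - 9 \cdot 2 i \sqrt{3}\right)\right) \left(-11\right) = \left(\frac{1423}{705} - \left(72 - 18 i \sqrt{3}\right)\right) \left(-11\right) = \left(- \frac{49337}{705} + 18 i \sqrt{3}\right) \left(-11\right) = \frac{542707}{705} - 198 i \sqrt{3}$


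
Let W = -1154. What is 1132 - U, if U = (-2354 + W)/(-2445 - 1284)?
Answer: 4217720/3729 ≈ 1131.1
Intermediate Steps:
U = 3508/3729 (U = (-2354 - 1154)/(-2445 - 1284) = -3508/(-3729) = -3508*(-1/3729) = 3508/3729 ≈ 0.94073)
1132 - U = 1132 - 1*3508/3729 = 1132 - 3508/3729 = 4217720/3729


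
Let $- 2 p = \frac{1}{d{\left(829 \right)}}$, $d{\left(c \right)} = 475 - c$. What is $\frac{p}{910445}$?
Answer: $\frac{1}{644595060} \approx 1.5514 \cdot 10^{-9}$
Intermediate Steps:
$p = \frac{1}{708}$ ($p = - \frac{1}{2 \left(475 - 829\right)} = - \frac{1}{2 \left(-354\right)} = \left(- \frac{1}{2}\right) \left(- \frac{1}{354}\right) = \frac{1}{708} \approx 0.0014124$)
$\frac{p}{910445} = \frac{1}{708 \cdot 910445} = \frac{1}{708} \cdot \frac{1}{910445} = \frac{1}{644595060}$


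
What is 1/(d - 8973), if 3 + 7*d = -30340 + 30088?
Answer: -7/63066 ≈ -0.00011099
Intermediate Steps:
d = -255/7 (d = -3/7 + (-30340 + 30088)/7 = -3/7 + (⅐)*(-252) = -3/7 - 36 = -255/7 ≈ -36.429)
1/(d - 8973) = 1/(-255/7 - 8973) = 1/(-63066/7) = -7/63066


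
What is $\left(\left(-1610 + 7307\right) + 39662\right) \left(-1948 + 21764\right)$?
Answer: $898833944$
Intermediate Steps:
$\left(\left(-1610 + 7307\right) + 39662\right) \left(-1948 + 21764\right) = \left(5697 + 39662\right) 19816 = 45359 \cdot 19816 = 898833944$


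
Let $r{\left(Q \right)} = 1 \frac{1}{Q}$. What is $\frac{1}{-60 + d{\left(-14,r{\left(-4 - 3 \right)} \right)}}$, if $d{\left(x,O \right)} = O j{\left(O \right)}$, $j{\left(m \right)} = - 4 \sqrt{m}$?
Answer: $- \frac{5145}{308704} - \frac{7 i \sqrt{7}}{308704} \approx -0.016666 - 5.9994 \cdot 10^{-5} i$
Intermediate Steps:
$r{\left(Q \right)} = \frac{1}{Q}$
$d{\left(x,O \right)} = - 4 O^{\frac{3}{2}}$ ($d{\left(x,O \right)} = O \left(- 4 \sqrt{O}\right) = - 4 O^{\frac{3}{2}}$)
$\frac{1}{-60 + d{\left(-14,r{\left(-4 - 3 \right)} \right)}} = \frac{1}{-60 - 4 \left(\frac{1}{-4 - 3}\right)^{\frac{3}{2}}} = \frac{1}{-60 - 4 \left(\frac{1}{-7}\right)^{\frac{3}{2}}} = \frac{1}{-60 - 4 \left(- \frac{1}{7}\right)^{\frac{3}{2}}} = \frac{1}{-60 - 4 \left(- \frac{i \sqrt{7}}{49}\right)} = \frac{1}{-60 + \frac{4 i \sqrt{7}}{49}}$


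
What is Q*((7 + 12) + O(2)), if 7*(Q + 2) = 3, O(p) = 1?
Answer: -220/7 ≈ -31.429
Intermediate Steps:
Q = -11/7 (Q = -2 + (⅐)*3 = -2 + 3/7 = -11/7 ≈ -1.5714)
Q*((7 + 12) + O(2)) = -11*((7 + 12) + 1)/7 = -11*(19 + 1)/7 = -11/7*20 = -220/7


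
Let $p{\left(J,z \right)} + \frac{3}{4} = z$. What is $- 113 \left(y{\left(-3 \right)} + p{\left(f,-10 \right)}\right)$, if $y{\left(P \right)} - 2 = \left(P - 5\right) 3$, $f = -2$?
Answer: $\frac{14803}{4} \approx 3700.8$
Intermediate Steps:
$p{\left(J,z \right)} = - \frac{3}{4} + z$
$y{\left(P \right)} = -13 + 3 P$ ($y{\left(P \right)} = 2 + \left(P - 5\right) 3 = 2 + \left(-5 + P\right) 3 = 2 + \left(-15 + 3 P\right) = -13 + 3 P$)
$- 113 \left(y{\left(-3 \right)} + p{\left(f,-10 \right)}\right) = - 113 \left(\left(-13 + 3 \left(-3\right)\right) - \frac{43}{4}\right) = - 113 \left(\left(-13 - 9\right) - \frac{43}{4}\right) = - 113 \left(-22 - \frac{43}{4}\right) = \left(-113\right) \left(- \frac{131}{4}\right) = \frac{14803}{4}$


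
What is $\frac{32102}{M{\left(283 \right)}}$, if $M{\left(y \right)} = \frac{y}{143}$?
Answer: $\frac{4590586}{283} \approx 16221.0$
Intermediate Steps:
$M{\left(y \right)} = \frac{y}{143}$ ($M{\left(y \right)} = y \frac{1}{143} = \frac{y}{143}$)
$\frac{32102}{M{\left(283 \right)}} = \frac{32102}{\frac{1}{143} \cdot 283} = \frac{32102}{\frac{283}{143}} = 32102 \cdot \frac{143}{283} = \frac{4590586}{283}$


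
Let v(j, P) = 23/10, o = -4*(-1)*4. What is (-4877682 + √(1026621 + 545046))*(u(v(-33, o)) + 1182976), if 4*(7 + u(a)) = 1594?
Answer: -5772090354135 + 2366735*√1571667/2 ≈ -5.7706e+12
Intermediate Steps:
o = 16 (o = 4*4 = 16)
v(j, P) = 23/10 (v(j, P) = 23*(⅒) = 23/10)
u(a) = 783/2 (u(a) = -7 + (¼)*1594 = -7 + 797/2 = 783/2)
(-4877682 + √(1026621 + 545046))*(u(v(-33, o)) + 1182976) = (-4877682 + √(1026621 + 545046))*(783/2 + 1182976) = (-4877682 + √1571667)*(2366735/2) = -5772090354135 + 2366735*√1571667/2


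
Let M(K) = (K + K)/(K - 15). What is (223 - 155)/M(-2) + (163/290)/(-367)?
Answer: 30758107/106430 ≈ 289.00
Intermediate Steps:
M(K) = 2*K/(-15 + K) (M(K) = (2*K)/(-15 + K) = 2*K/(-15 + K))
(223 - 155)/M(-2) + (163/290)/(-367) = (223 - 155)/((2*(-2)/(-15 - 2))) + (163/290)/(-367) = 68/((2*(-2)/(-17))) + (163*(1/290))*(-1/367) = 68/((2*(-2)*(-1/17))) + (163/290)*(-1/367) = 68/(4/17) - 163/106430 = 68*(17/4) - 163/106430 = 289 - 163/106430 = 30758107/106430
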